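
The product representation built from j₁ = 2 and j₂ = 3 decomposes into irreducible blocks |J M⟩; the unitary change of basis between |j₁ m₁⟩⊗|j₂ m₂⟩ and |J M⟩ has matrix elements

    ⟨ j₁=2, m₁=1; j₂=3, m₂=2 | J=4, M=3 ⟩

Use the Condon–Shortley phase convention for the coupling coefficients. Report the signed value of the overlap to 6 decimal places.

j₁+j₂−J=1  J+j₁−j₂=3  J−j₁+j₂=5  j₁+j₂+J+1=10
(j₁±m₁, j₂±m₂, J±M) = (3,1,5,1,7,1)
P² = 6480
sum k=0..1:
  [0] +1/240 = 1/240
  [1] −1/144 = -1/144
S = -1/360
C² = P²·S² = 1/20 ; C = -0.223607

-0.223607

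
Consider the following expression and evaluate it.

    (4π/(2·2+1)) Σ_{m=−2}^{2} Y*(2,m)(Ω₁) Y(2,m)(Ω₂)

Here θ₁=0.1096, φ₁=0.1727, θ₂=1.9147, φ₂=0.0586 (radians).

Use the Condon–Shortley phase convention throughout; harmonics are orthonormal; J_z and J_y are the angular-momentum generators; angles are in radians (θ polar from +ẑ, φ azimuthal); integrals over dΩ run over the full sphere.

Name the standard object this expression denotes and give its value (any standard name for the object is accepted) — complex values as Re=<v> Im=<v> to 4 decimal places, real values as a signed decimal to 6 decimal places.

Legendre polynomial (addition theorem), -0.418682

This sum is the spherical-harmonic addition theorem: it equals the Legendre polynomial P_l(cos γ) of the angle γ between the two directions.
Expand P_2 via completeness: Σ_{m} conj(Y_{2,m}) at Ω₁ times Y_{2,m} at Ω₂ —
  [-2]  conj(Y_{2,-2})(Ω₁) = +0.004348+0.001565i ; Y_{2,-2}(Ω₂) = +0.340014-0.040033i ; Δ = +0.001541+0.000358i
  [-1]  conj(Y_{2,-1})(Ω₁) = +0.082745+0.014434i ; Y_{2,-1}(Ω₂) = -0.244803+0.014362i ; Δ = -0.020464-0.002345i
  [+0]  conj(Y_{2,0})(Ω₁) = +0.619463-0.000000i ; Y_{2,0}(Ω₂) = -0.207830+0.000000i ; Δ = -0.128743+0.000000i
  [+1]  conj(Y_{2,1})(Ω₁) = -0.082745+0.014434i ; Y_{2,1}(Ω₂) = +0.244803+0.014362i ; Δ = -0.020464+0.002345i
  [+2]  conj(Y_{2,2})(Ω₁) = +0.004348-0.001565i ; Y_{2,2}(Ω₂) = +0.340014+0.040033i ; Δ = +0.001541-0.000358i
Total Σ_m = -0.166588+0.000000i. Multiply by 2.513274: -0.418682+0.000000i. P_2(cos γ) = -0.418682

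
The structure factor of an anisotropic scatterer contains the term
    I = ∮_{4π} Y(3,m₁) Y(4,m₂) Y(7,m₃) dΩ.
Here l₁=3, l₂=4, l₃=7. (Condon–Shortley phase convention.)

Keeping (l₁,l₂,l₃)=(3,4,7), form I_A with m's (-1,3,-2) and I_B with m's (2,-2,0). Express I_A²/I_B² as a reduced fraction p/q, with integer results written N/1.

Shared (l₁,l₂,l₃)=(3,4,7): N and (l;000)² cancel in I_A²/I_B².
A: Δ = 0!·6!·8!/15! = 1/45045; Racah Σ t=0..0: t=0:+1/241920 = 1/241920; ⇒ 3j(3 4 7; -1 3 -2)² = 4/1001, sgn -1
B: Δ = 0!·6!·8!/15! = 1/45045; Racah Σ t=0..0: t=0:+1/172800 = 1/172800; ⇒ 3j(3 4 7; 2 -2 0)² = 7/2145, sgn -1
I_A²/I_B² = (4/1001)/(7/2145) = 60/49

60/49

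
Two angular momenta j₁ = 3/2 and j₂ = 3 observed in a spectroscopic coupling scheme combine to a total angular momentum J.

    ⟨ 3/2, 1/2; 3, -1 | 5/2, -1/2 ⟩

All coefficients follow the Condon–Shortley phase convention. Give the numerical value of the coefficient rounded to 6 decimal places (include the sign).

√[6·2!1!4!/8! · 2!1!2!4!2!3!] = √(288/35)
  +(−1)^0/∏(0,2,1,2,0,2)! = 1/8  (running 1/8)
  +(−1)^1/∏(1,1,0,1,1,3)! = -1/6  (running -1/24)
⟨..|..⟩ = √(288/35)·(-1/24) = -0.119523

-0.119523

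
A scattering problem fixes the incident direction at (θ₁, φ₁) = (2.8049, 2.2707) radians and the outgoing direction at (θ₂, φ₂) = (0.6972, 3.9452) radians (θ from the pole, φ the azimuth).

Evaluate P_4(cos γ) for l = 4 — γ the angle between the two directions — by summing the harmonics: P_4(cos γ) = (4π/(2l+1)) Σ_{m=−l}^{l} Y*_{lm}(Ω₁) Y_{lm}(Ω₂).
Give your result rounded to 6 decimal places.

Expand P_4 via completeness: Σ_{m} conj(Y_{4,m}) at Ω₁ times Y_{4,m} at Ω₂ —
  m=-4: Y*=-0.00497 + 0.00177j  Y=-0.07501 + 0.00547j  product 0.00036 - 0.00016j
  m=-3: Y*=-0.03678 - 0.02149j  Y=0.18915 + 0.16953j  product -0.00331 - 0.01030j
  m=-2: Y*=-0.03253 - 0.18838j  Y=-0.01564 - 0.42919j  product -0.08034 + 0.01691j
  m=-1: Y*=0.30749 - 0.36514j  Y=-0.18010 + 0.18678j  product 0.01282 + 0.12319j
  m=+0: Y*=0.42856 + 0.00000j  Y=-0.26889 + 0.00000j  product -0.11524 + 0.00000j
  m=+1: Y*=-0.30749 - 0.36514j  Y=0.18010 + 0.18678j  product 0.01282 - 0.12319j
  m=+2: Y*=-0.03253 + 0.18838j  Y=-0.01564 + 0.42919j  product -0.08034 - 0.01691j
  m=+3: Y*=0.03678 - 0.02149j  Y=-0.18915 + 0.16953j  product -0.00331 + 0.01030j
  m=+4: Y*=-0.00497 - 0.00177j  Y=-0.07501 - 0.00547j  product 0.00036 + 0.00016j
Σ over m = -0.25618 + 0.00000j; ×(4π/9) → -0.35769 + 0.00000j. Real part: -0.357693

-0.357693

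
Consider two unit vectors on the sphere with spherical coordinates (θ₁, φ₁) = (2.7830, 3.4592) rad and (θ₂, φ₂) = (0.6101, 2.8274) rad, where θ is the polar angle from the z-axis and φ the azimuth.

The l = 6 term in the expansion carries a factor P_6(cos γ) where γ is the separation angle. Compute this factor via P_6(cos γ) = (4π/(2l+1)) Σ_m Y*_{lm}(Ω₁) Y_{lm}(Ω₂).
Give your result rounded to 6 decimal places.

Summing Y*_{l m}(θ₁,φ₁)·Y_{l m}(θ₂,φ₂) over m ∈ [−6, 6]; prefactor 4π/(2·6+1) = 0.966644:
  [-6]  conj(Y_{6,-6})(Ω₁) = -0.00030 + 0.00085j ; Y_{6,-6}(Ω₂) = -0.00528 + 0.01625j ; Δ = -0.00001 - 0.00001j
  [-5]  conj(Y_{6,-5})(Ω₁) = -0.00014 + 0.00834j ; Y_{6,-5}(Ω₂) = 0.00001 - 0.08468j ; Δ = 0.00071 + 0.00001j
  [-4]  conj(Y_{6,-4})(Ω₁) = 0.01384 + 0.04470j ; Y_{6,-4}(Ω₂) = 0.07588 + 0.23363j ; Δ = -0.00939 + 0.00663j
  [-3]  conj(Y_{6,-3})(Ω₁) = 0.10152 + 0.14281j ; Y_{6,-3}(Ω₂) = -0.25901 - 0.35657j ; Δ = 0.02463 - 0.07319j
  [-2]  conj(Y_{6,-2})(Ω₁) = 0.34191 + 0.25204j ; Y_{6,-2}(Ω₂) = 0.32860 + 0.23877j ; Δ = 0.05217 + 0.16446j
  [-1]  conj(Y_{6,-1})(Ω₁) = 0.52302 + 0.17194j ; Y_{6,-1}(Ω₂) = 0.04813 + 0.01564j ; Δ = 0.02249 + 0.01646j
  [+0]  conj(Y_{6,0})(Ω₁) = 0.03880 + 0.00000j ; Y_{6,0}(Ω₂) = -0.41874 + 0.00000j ; Δ = -0.01625 + 0.00000j
  [+1]  conj(Y_{6,1})(Ω₁) = -0.52302 + 0.17194j ; Y_{6,1}(Ω₂) = -0.04813 + 0.01564j ; Δ = 0.02249 - 0.01646j
  [+2]  conj(Y_{6,2})(Ω₁) = 0.34191 - 0.25204j ; Y_{6,2}(Ω₂) = 0.32860 - 0.23877j ; Δ = 0.05217 - 0.16446j
  [+3]  conj(Y_{6,3})(Ω₁) = -0.10152 + 0.14281j ; Y_{6,3}(Ω₂) = 0.25901 - 0.35657j ; Δ = 0.02463 + 0.07319j
  [+4]  conj(Y_{6,4})(Ω₁) = 0.01384 - 0.04470j ; Y_{6,4}(Ω₂) = 0.07588 - 0.23363j ; Δ = -0.00939 - 0.00663j
  [+5]  conj(Y_{6,5})(Ω₁) = 0.00014 + 0.00834j ; Y_{6,5}(Ω₂) = -0.00001 - 0.08468j ; Δ = 0.00071 - 0.00001j
  [+6]  conj(Y_{6,6})(Ω₁) = -0.00030 - 0.00085j ; Y_{6,6}(Ω₂) = -0.00528 - 0.01625j ; Δ = -0.00001 + 0.00001j
Accumulated sum 0.16493 - 0.00000j; after 4π/(2l+1) scaling, 0.15943 - 0.00000j ⇒ P_6 = 0.159427

0.159427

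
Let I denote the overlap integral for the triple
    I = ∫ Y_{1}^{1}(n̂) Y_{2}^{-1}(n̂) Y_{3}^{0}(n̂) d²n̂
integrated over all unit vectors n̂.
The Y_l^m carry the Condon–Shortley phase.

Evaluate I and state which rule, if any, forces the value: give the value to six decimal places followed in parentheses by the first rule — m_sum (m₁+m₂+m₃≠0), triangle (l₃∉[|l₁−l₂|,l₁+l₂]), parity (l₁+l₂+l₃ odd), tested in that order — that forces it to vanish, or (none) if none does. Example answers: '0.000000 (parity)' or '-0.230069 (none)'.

0.143048 (none)

Rules hold: Σm=0, L=6 even, 1≤3≤3.
N = 3·5·7 = 105
Δ = 0!·2!·4!/7! = 1/105
Racah Σ t=0..0: t=0:+1/4 = 1/4
⇒ 3j(1 2 3; 0 0 0)² = 3/35, sgn -1
Racah Σ t=0..0: t=0:+1/12 = 1/12
⇒ 3j(1 2 3; 1 -1 0)² = 1/35, sgn -1
4πI² = N·(3j₀)²·(3jₘ)² = 9/35
I = +1·√(0.257143/4π) = 0.14304817
No selection rule forces the value: the integral is nonzero (none).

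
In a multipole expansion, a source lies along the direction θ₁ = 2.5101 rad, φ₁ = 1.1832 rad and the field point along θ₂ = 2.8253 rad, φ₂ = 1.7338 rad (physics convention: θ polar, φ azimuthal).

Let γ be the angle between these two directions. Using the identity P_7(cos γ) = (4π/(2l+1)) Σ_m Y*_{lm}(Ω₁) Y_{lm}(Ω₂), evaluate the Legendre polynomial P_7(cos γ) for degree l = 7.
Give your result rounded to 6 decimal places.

-0.246882

Addition theorem: P_7(cos γ) = (4π/15) Σ_m Y*_{lm}(Ω₁) Y_{lm}(Ω₂), m = −7…7:
  [-7]  conj(Y_{7,-7})(Ω₁) = (-0.005191, 0.011367) ; Y_{7,-7}(Ω₂) = (0.000128, 0.000059) ; Δ = (-0.000001, 0.000001)
  [-6]  conj(Y_{7,-6})(Ω₁) = (-0.043798, -0.046565) ; Y_{7,-6}(Ω₂) = (0.000900, -0.001336) ; Δ = (-0.000102, 0.000017)
  [-5]  conj(Y_{7,-5})(Ω₁) = (0.183422, -0.070549) ; Y_{7,-5}(Ω₂) = (-0.008352, -0.007871) ; Δ = (-0.002087, -0.000855)
  [-4]  conj(Y_{7,-4})(Ω₁) = (-0.008031, 0.393411) ; Y_{7,-4}(Ω₂) = (-0.045366, 0.034632) ; Δ = (-0.013260, -0.018125)
  [-3]  conj(Y_{7,-3})(Ω₁) = (-0.432418, -0.186919) ; Y_{7,-3}(Ω₂) = (0.093922, 0.176505) ; Δ = (-0.007621, -0.093880)
  [-2]  conj(Y_{7,-2})(Ω₁) = (0.126713, -0.124152) ; Y_{7,-2}(Ω₂) = (0.440351, -0.148869) ; Δ = (0.037316, -0.073534)
  [-1]  conj(Y_{7,-1})(Ω₁) = (-0.121433, -0.297448) ; Y_{7,-1}(Ω₂) = (-0.094241, -0.573022) ; Δ = (-0.159000, 0.097615)
  [+0]  conj(Y_{7,0})(Ω₁) = (0.291600, -0.000000) ; Y_{7,0}(Ω₂) = (-0.017766, 0.000000) ; Δ = (-0.005180, 0.000000)
  [+1]  conj(Y_{7,1})(Ω₁) = (0.121433, -0.297448) ; Y_{7,1}(Ω₂) = (0.094241, -0.573022) ; Δ = (-0.159000, -0.097615)
  [+2]  conj(Y_{7,2})(Ω₁) = (0.126713, 0.124152) ; Y_{7,2}(Ω₂) = (0.440351, 0.148869) ; Δ = (0.037316, 0.073534)
  [+3]  conj(Y_{7,3})(Ω₁) = (0.432418, -0.186919) ; Y_{7,3}(Ω₂) = (-0.093922, 0.176505) ; Δ = (-0.007621, 0.093880)
  [+4]  conj(Y_{7,4})(Ω₁) = (-0.008031, -0.393411) ; Y_{7,4}(Ω₂) = (-0.045366, -0.034632) ; Δ = (-0.013260, 0.018125)
  [+5]  conj(Y_{7,5})(Ω₁) = (-0.183422, -0.070549) ; Y_{7,5}(Ω₂) = (0.008352, -0.007871) ; Δ = (-0.002087, 0.000855)
  [+6]  conj(Y_{7,6})(Ω₁) = (-0.043798, 0.046565) ; Y_{7,6}(Ω₂) = (0.000900, 0.001336) ; Δ = (-0.000102, -0.000017)
  [+7]  conj(Y_{7,7})(Ω₁) = (0.005191, 0.011367) ; Y_{7,7}(Ω₂) = (-0.000128, 0.000059) ; Δ = (-0.000001, -0.000001)
Σ over m = (-0.294693, 0.000000); ×(4π/15) → (-0.246882, 0.000000). Real part: -0.246882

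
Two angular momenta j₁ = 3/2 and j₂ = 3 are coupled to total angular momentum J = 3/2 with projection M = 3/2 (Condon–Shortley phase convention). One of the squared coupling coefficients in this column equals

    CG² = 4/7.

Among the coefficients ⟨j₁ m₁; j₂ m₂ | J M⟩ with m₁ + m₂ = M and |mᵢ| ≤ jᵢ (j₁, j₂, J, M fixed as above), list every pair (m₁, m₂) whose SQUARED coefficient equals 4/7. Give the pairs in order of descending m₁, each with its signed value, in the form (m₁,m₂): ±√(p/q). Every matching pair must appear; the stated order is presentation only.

(-3/2,3): −√(4/7)

Admissible pairs with m₁+m₂ = M = 3/2: (-3/2,3), (-1/2,2), (1/2,1), (3/2,0)
  (m₁,m₂)=(3/2,0): CG² = 1/35, CG = +√(1/35)
  (m₁,m₂)=(1/2,1): CG² = 4/35, CG = −√(4/35)
  (m₁,m₂)=(-1/2,2): CG² = 2/7, CG = +√(2/7)
  (m₁,m₂)=(-3/2,3): CG² = 4/7, CG = −√(4/7)   ← matches the target
Pairs with CG² = 4/7: (-3/2,3): −√(4/7)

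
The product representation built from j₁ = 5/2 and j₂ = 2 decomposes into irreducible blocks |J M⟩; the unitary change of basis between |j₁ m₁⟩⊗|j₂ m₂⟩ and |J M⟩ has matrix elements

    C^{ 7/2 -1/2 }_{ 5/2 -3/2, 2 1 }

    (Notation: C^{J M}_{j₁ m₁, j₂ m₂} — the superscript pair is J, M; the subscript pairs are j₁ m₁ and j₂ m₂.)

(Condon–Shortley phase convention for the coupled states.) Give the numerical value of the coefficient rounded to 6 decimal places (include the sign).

triangle: 1!×4!×3!/9! = 144/362880
(j±m)!: 1!×4!×3!×1!×3!×4! = 20736
prefactor² = (2J+1)×Δ×N² = 2304/35
  k=0: +1/(0!×1!×4!×3!×0!×0!) = 1/144
  k=1: −1/(1!×0!×3!×2!×1!×1!) = -1/12
Σ = -11/144  ⇒  CG² = 2304/35×(-11/144)² = 121/315
CG = −√(121/315) = -0.619780

-0.619780  (= −√(121/315))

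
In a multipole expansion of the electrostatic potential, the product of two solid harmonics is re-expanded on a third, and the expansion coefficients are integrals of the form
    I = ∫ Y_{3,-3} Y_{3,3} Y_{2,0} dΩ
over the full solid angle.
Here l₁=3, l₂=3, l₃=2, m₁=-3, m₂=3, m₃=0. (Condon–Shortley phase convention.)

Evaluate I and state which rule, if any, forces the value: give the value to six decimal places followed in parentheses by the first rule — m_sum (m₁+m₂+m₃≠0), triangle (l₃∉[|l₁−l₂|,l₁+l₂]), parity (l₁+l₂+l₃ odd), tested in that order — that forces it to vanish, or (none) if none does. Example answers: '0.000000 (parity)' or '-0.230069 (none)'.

0.210261 (none)

m-sum 0 ✓  L=8 even ✓  0≤2≤6 ✓
Π(2lᵢ+1) = 7×7×5 = 245
triangle coeff Δ(3,3,2) = 1/3780
Σ_t [1,3]: t=1:−1/24 t=2:+1/4 t=3:−1/24 = 1/6
(3j)²=4/105 [(3 3 2; 0 0 0)], sign=+1
Σ_t [4,4]: t=4:+1/96 = 1/96
(3j)²=5/84 [(3 3 2; -3 3 0)], sign=+1
⇒ 4πI² = 5/9
I = (+1)√(5/9/(4π)) = 0.21026104
No selection rule forces the value: the integral is nonzero (none).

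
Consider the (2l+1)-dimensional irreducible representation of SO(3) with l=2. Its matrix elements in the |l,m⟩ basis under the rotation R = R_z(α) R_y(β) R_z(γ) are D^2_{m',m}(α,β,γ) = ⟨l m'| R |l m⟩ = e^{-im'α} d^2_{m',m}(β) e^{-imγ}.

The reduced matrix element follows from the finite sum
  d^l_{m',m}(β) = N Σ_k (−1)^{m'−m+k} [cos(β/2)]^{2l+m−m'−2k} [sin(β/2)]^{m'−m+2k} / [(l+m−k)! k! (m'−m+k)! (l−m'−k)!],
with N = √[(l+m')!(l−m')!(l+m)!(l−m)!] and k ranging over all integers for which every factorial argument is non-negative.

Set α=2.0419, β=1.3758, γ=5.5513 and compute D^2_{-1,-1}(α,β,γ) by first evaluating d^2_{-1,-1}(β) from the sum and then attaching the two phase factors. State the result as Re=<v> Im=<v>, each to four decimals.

Re=-0.0943 Im=-0.3532

First d^2_{-1,-1}(β=1.3758), then the phase factors e^{-i(-1)α} and e^{-i(-1)γ}:
Half-angle: c=0.772581, s=0.634916. N=√(1·6·1·6)=6.000000
The bounds max(0,m−m')=0 and min(l+m,l−m')=1 give 2 terms
  k=0: (−1)^0·6.0000/(6)·0.7726^4·0.6349^0 = +0.356267
  k=1: (−1)^1·6.0000/(2)·0.7726^2·0.6349^2 = -0.721842
d^2_{-1,-1}(1.3758) = +0.356267 -0.721842 = -0.365574
Phases: e^{-i·(-1)·2.0419}=-0.453870+0.891068i, e^{-i·(-1)·5.5513}=+0.743916-0.668273i ⇒ D=-0.094258-0.353214i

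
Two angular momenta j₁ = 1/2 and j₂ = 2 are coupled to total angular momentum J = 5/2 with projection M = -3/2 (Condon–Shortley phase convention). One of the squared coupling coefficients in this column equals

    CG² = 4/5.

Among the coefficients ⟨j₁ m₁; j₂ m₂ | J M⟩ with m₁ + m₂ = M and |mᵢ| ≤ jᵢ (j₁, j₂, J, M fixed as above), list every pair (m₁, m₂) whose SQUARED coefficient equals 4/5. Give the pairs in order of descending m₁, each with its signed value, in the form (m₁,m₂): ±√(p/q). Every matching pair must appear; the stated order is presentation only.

(-1/2,-1): +√(4/5)

Admissible pairs with m₁+m₂ = M = -3/2: (-1/2,-1), (1/2,-2)
  (m₁,m₂)=(1/2,-2): CG² = 1/5, CG = +√(1/5)
  (m₁,m₂)=(-1/2,-1): CG² = 4/5, CG = +√(4/5)   ← matches the target
Pairs with CG² = 4/5: (-1/2,-1): +√(4/5)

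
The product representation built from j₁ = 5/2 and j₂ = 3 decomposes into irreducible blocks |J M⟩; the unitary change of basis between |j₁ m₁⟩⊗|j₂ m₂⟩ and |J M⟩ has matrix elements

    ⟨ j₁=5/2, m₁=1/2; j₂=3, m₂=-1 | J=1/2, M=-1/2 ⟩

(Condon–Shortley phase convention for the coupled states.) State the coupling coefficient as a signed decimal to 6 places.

+0.436436

triangle: 5!×0!×1!/7! = 120/5040
(j±m)!: 3!×2!×2!×4!×0!×1! = 576
prefactor² = (2J+1)×Δ×N² = 192/7
  k=2: +1/(2!×3!×0!×0!×0!×1!) = 1/12
Σ = 1/12  ⇒  CG² = 192/7×(1/12)² = 4/21
CG = +√(4/21) = +0.436436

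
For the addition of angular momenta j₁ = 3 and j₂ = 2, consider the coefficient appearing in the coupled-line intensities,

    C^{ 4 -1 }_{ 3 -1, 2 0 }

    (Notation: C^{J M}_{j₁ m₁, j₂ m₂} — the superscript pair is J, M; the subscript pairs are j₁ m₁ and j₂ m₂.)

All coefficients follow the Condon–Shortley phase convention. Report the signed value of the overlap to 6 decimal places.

√[9·1!5!3!/10! · 2!4!2!2!3!5!] = √(1728/7)
  +(−1)^0/∏(0,1,4,2,1,1)! = 1/48  (running 1/48)
  +(−1)^1/∏(1,0,3,1,2,2)! = -1/24  (running -1/48)
⟨..|..⟩ = √(1728/7)·(-1/48) = -0.327327

−√(3/28) ≈ -0.327327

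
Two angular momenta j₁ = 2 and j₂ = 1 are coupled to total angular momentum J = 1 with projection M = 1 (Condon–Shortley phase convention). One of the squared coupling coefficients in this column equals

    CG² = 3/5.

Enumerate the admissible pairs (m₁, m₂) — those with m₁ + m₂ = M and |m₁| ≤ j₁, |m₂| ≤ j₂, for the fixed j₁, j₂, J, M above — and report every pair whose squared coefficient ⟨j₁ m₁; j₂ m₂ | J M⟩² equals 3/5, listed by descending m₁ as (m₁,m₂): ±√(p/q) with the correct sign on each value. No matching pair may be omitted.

Admissible pairs with m₁+m₂ = M = 1: (0,1), (1,0), (2,-1)
  (m₁,m₂)=(2,-1): CG² = 3/5, CG = +√(3/5)   ← matches the target
  (m₁,m₂)=(1,0): CG² = 3/10, CG = −√(3/10)
  (m₁,m₂)=(0,1): CG² = 1/10, CG = +√(1/10)
Pairs with CG² = 3/5: (2,-1): +√(3/5)

(2,-1): +√(3/5)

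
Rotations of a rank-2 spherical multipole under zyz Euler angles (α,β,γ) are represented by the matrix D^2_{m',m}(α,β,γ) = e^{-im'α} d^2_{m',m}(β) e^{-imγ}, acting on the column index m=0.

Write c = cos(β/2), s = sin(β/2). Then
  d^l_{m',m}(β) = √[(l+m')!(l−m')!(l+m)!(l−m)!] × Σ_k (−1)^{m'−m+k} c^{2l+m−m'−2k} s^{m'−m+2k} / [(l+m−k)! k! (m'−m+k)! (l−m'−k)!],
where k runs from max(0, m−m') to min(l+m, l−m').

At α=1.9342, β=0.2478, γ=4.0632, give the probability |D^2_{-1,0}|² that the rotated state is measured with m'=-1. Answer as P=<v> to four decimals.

P=0.0848

First d^2_{-1,0}(β=0.2478), then the phase factors e^{-i(-1)α} and e^{-i(0)γ}:
With c≡cos(β/2)=0.992334 and s≡sin(β/2)=0.123583, N=[1·6·2·2]^{1/2}=4.898979
k∈{1,2} keeps every argument non-negative
  k=1: (−1)^0·4.8990/(2)·0.9923^3·0.1236^1 = +0.295807
  k=2: (−1)^1·4.8990/(2)·0.9923^1·0.1236^3 = -0.004588
d^2_{-1,0}(0.2478) = +0.295807 -0.004588 = +0.291220
|D^2_{-1,0}|² = |d^2_{-1,0}(β)|² = (+0.291220)² = 0.084809 (the z-rotation phases have unit modulus)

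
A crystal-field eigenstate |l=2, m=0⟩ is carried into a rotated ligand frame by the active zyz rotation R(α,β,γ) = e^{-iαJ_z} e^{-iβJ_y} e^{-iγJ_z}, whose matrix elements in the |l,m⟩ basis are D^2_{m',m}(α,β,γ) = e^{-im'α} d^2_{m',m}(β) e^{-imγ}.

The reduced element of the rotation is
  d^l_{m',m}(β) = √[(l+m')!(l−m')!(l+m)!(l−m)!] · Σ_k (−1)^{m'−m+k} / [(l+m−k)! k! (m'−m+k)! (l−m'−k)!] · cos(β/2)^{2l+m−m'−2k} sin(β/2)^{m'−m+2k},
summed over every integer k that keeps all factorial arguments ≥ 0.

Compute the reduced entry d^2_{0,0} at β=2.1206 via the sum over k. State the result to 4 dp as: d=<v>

d^2_{0,0}(β=2.1206) via the finite sum:
Half-angle: c=0.488610, s=0.872502. N=√(2·2·2·2)=4.000000
k: max(0,(0)−(0))=0 … min(2+(0),2−(0))=2
  k=0: (−1)^0·4.0000/(4)·0.4886^4·0.8725^0 = +0.056997
  k=1: (−1)^1·4.0000/(1)·0.4886^2·0.8725^2 = -0.726973
  k=2: (−1)^2·4.0000/(4)·0.4886^0·0.8725^4 = +0.579517
d^2_{0,0}(2.1206) = +0.056997 -0.726973 +0.579517 = -0.090460

d=-0.0905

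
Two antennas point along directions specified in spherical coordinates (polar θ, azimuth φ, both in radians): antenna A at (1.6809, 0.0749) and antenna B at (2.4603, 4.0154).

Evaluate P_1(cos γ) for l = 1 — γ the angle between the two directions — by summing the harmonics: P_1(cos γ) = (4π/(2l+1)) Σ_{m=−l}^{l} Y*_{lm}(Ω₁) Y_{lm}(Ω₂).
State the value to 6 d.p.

-0.351266

Expand P_1 via completeness: Σ_{m} conj(Y_{1,m}) at Ω₁ times Y_{1,m} at Ω₂ —
  m=-1: (0.34244 + 0.02570j) × (-0.13967 + 0.16684j) = -0.05212 + 0.05354j  (running Σ = -0.05212 + 0.05354j)
  m=0: (-0.05369 + 0.00000j) × (-0.37953 + 0.00000j) = 0.02038 + 0.00000j  (running Σ = -0.03174 + 0.05354j)
  m=1: (-0.34244 + 0.02570j) × (0.13967 + 0.16684j) = -0.05212 - 0.05354j  (running Σ = -0.08386 + 0.00000j)
Σ over m = -0.08386 + 0.00000j; ×(4π/3) → -0.35127 + 0.00000j. Real part: -0.351266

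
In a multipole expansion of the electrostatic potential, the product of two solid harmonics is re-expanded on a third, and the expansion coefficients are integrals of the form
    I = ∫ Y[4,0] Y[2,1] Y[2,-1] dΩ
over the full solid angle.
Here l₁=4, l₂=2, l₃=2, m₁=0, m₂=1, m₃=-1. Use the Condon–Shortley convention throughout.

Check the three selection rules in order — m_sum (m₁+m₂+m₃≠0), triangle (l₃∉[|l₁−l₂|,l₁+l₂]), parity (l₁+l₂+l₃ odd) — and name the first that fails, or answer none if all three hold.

none

azimuthal sum: 0 + 1 − 1 = 0  ✓
2 ≤ 2 ≤ 6 (triangle on l)  ✓
L = 4 + 2 + 2 = 8 (even)  ✓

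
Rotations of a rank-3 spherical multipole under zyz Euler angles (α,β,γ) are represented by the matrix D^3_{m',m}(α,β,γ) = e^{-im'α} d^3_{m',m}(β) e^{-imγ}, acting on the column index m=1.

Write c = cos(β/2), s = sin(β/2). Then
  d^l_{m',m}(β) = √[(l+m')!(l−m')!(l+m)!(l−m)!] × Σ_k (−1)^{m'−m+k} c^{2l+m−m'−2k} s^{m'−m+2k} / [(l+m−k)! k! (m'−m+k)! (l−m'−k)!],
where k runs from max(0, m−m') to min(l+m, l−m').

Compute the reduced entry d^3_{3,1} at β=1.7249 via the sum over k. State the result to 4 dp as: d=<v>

d=0.4002

d^3_{3,1}(β=1.7249) via the finite sum:
Half-angle: c=0.650579, s=0.759439. N=√(720·1·24·2)=185.903201
k∈{0} keeps every argument non-negative
  k=0: (−1)^2·185.9032/(48)·0.6506^4·0.7594^2 = +0.400157
d^3_{3,1}(1.7249) = +0.400157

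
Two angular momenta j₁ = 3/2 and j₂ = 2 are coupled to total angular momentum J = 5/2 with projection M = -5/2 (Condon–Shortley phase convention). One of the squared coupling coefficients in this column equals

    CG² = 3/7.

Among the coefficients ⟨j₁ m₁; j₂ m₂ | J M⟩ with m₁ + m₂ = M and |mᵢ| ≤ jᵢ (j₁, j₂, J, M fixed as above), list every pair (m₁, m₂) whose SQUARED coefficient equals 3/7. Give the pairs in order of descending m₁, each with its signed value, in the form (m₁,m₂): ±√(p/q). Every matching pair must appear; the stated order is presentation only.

(-3/2,-1): −√(3/7)

Admissible pairs with m₁+m₂ = M = -5/2: (-3/2,-1), (-1/2,-2)
  (m₁,m₂)=(-1/2,-2): CG² = 4/7, CG = +√(4/7)
  (m₁,m₂)=(-3/2,-1): CG² = 3/7, CG = −√(3/7)   ← matches the target
Pairs with CG² = 3/7: (-3/2,-1): −√(3/7)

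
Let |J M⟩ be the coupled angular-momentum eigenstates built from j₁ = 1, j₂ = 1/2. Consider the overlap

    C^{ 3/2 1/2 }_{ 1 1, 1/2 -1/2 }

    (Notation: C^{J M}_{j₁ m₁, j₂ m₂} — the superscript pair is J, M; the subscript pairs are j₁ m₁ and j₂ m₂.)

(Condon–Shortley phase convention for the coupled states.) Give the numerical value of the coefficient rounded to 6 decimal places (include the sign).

+√(1/3) ≈ +0.577350

√[4·0!2!1!/4! · 2!0!0!1!2!1!] = √(4/3)
  +(−1)^0/∏(0,0,0,0,2,1)! = 1/2  (running 1/2)
⟨..|..⟩ = √(4/3)·(1/2) = +0.577350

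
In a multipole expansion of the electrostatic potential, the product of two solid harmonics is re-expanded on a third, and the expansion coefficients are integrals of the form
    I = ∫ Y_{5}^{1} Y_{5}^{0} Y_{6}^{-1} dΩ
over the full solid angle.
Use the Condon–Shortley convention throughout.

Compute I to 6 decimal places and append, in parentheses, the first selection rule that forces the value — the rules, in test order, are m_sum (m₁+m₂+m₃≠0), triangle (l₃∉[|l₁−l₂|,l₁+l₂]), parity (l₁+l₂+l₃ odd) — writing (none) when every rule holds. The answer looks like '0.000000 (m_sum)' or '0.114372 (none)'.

-0.072607 (none)

m-sum 0 ✓  L=16 even ✓  0≤6≤10 ✓
Π(2lᵢ+1) = 11×11×13 = 1573
triangle coeff Δ(5,5,6) = 1/28588560
Σ_t [0,4]: t=0:+1/345600 t=1:−1/13824 t=2:+1/5184 t=3:−1/13824 t=4:+1/345600 = 7/129600
(3j)²=80/7293 [(5 5 6; 0 0 0)], sign=+1
Σ_t [0,4]: t=0:+1/138240 t=1:−1/10368 t=2:+1/6912 t=3:−1/34560 t=4:+1/2073600 = 7/259200
(3j)²=28/7293 [(5 5 6; 1 0 -1)], sign=-1
⇒ 4πI² = 2240/33813
I = (-1)√(2240/33813/(4π)) = -0.07260679
No selection rule forces the value: the integral is nonzero (none).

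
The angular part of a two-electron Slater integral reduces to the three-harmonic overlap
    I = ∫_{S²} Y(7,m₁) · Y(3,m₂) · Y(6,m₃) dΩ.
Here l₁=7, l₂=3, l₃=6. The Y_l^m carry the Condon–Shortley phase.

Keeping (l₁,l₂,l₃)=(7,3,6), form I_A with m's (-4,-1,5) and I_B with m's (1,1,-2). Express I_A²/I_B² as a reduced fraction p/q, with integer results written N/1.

Same 7,3,6: normalisation and zero-m 3j drop out of the ratio.
A: Δ: 4! 10! 2! / 17! → 1/2042040; sum: t=1:−1/21772800 t=2:+1/2903040 = 13/43545600; 3j²(7 3 6; -4 -1 5) = Δ·Π!·Σ² = 143/7140  (sign -1)
B: Δ: 4! 10! 2! / 17! → 1/2042040; sum: t=2:+1/138240 t=3:−1/181440 t=4:+1/3870720 = 23/11612160; 3j²(7 3 6; 1 1 -2) = Δ·Π!·Σ² = 529/204204  (sign +1)
I_A²/I_B² = (143/7140)/(529/204204) = 20449/2645

20449/2645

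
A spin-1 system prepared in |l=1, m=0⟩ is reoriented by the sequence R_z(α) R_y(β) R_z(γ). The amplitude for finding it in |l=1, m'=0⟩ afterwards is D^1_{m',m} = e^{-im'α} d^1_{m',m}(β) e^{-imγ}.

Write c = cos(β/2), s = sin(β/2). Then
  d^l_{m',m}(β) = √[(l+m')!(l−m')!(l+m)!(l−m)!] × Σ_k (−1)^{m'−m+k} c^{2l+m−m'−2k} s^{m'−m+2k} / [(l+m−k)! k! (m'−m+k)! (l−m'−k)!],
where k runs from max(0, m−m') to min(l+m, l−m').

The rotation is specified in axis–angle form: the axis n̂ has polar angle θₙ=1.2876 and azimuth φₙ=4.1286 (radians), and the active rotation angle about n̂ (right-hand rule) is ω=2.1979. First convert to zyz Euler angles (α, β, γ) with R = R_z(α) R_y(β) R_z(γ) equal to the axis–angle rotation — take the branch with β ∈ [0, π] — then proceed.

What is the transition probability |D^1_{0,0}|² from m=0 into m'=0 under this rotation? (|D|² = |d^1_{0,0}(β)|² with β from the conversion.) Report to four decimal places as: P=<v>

P=0.2143

Axis–angle → zyz. n̂ = (sinθₙcosφₙ, sinθₙsinφₙ, cosθₙ) = (-0.529234, -0.801145, +0.279426), ω = 2.1979.
R = I cosω + sinω [n̂]ₓ + (1−cosω) n̂n̂ᵀ gives
  R = [-0.142357, +0.446533, -0.883370; +0.899053, +0.431659, +0.073314; +0.414052, -0.783759, -0.462906]
β = atan2(√(R₁₃²+R₂₃²), R₃₃) = 2.052067; α = atan2(R₂₃, R₁₃) mod 2π = 3.058789; γ = atan2(R₃₂, −R₃₁) mod 2π = 4.226367
Split into d^1_{0,0}(β=2.0521) × two z-phases.
c=cos(2.052067/2)=0.518215, s=sin(2.052067/2)=0.855250; N=√[1·1·1·1]=1.000000
The bounds max(0,m−m')=0 and min(l+m,l−m')=1 give 2 terms
  k=0: (−1)^0·1.0000/(1)·0.5182^2·0.8553^0 = +0.268547
  k=1: (−1)^1·1.0000/(1)·0.5182^0·0.8553^2 = -0.731453
d^1_{0,0}(2.0521) = +0.268547 -0.731453 = -0.462906
|D^1_{0,0}|² = |d^1_{0,0}(β)|² = (-0.462906)² = 0.214282 (the z-rotation phases have unit modulus)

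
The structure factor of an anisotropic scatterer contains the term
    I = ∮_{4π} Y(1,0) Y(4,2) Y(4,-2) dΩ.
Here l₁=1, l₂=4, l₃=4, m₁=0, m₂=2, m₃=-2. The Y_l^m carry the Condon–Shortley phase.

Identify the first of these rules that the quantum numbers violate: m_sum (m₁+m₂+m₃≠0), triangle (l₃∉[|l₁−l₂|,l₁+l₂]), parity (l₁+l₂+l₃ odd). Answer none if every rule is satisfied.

Σmᵢ = 0  ✓
l₃∈[|l₁−l₂|,l₁+l₂]=[3,5], have l₃=4  ✓
Σlᵢ = 9 ⇒ odd  ✗

parity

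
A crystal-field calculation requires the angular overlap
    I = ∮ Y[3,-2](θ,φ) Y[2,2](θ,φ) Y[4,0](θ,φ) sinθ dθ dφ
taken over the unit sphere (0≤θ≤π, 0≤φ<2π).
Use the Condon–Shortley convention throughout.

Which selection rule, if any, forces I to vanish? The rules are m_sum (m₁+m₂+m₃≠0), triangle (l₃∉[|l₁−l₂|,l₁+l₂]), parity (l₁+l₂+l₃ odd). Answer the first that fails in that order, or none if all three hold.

azimuthal sum: -2 + 2 + 0 = 0  ✓
1 ≤ 4 ≤ 5 (triangle on l)  ✓
L = 3 + 2 + 4 = 9 (odd)  ✗

parity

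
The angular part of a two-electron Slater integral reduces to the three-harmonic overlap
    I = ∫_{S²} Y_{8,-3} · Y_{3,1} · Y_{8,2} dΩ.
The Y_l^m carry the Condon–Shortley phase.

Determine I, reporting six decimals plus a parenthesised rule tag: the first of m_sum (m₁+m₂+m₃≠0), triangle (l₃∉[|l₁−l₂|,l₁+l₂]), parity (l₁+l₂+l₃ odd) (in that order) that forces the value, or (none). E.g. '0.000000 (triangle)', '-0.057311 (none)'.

L=19 odd ⇒ parity kills the (l;000) factor ⇒ I = 0

0.000000 (parity)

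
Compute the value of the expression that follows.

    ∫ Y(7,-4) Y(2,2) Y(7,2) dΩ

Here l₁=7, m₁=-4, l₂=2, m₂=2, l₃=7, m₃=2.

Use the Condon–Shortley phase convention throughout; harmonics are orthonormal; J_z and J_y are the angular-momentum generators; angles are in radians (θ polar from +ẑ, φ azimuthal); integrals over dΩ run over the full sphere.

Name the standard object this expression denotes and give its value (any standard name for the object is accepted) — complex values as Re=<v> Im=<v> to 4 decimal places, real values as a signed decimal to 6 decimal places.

Gaunt coefficient, -0.163963

This is a Gaunt coefficient — the integral of a triple product of spherical harmonics over the sphere.
Checks pass: Σm=0; 16 even; l₃=7∈[5,9].
(2·7+1)(2·2+1)(2·7+1) = 1125
Δ: 2! 12! 2! / 17! → 1/185640
sum: t=0:+1/2419200 t=1:−1/518400 t=2:+1/2419200 = -1/907200
3j²(7 2 7; 0 0 0) = Δ·Π!·Σ² = 56/3315  (sign +1)
sum: t=2:+1/8709120 = 1/8709120
3j²(7 2 7; -4 2 2) = Δ·Π!·Σ² = 55/3094  (sign -1)
combine: 4πI² = 1125·56/3315·55/3094 = 16500/48841
take √, sign -1: I = -0.16396259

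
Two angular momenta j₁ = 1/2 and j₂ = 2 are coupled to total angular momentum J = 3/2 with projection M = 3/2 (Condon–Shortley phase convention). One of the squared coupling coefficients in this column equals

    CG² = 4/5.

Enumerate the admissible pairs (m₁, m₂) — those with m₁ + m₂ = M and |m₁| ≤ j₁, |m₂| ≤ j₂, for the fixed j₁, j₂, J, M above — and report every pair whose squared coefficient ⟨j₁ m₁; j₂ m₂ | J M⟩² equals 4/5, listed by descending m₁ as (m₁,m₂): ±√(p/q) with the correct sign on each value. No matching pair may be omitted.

(-1/2,2): −√(4/5)

Admissible pairs with m₁+m₂ = M = 3/2: (-1/2,2), (1/2,1)
  (m₁,m₂)=(1/2,1): CG² = 1/5, CG = +√(1/5)
  (m₁,m₂)=(-1/2,2): CG² = 4/5, CG = −√(4/5)   ← matches the target
Pairs with CG² = 4/5: (-1/2,2): −√(4/5)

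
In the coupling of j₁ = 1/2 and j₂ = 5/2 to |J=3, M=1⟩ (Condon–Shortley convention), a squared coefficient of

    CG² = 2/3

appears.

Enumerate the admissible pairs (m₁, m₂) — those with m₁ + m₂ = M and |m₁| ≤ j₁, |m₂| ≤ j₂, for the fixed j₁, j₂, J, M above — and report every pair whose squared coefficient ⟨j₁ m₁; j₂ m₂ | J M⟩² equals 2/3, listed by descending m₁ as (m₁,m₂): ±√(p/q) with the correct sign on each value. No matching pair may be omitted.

Admissible pairs with m₁+m₂ = M = 1: (-1/2,3/2), (1/2,1/2)
  (m₁,m₂)=(1/2,1/2): CG² = 2/3, CG = +√(2/3)   ← matches the target
  (m₁,m₂)=(-1/2,3/2): CG² = 1/3, CG = +√(1/3)
Pairs with CG² = 2/3: (1/2,1/2): +√(2/3)

(1/2,1/2): +√(2/3)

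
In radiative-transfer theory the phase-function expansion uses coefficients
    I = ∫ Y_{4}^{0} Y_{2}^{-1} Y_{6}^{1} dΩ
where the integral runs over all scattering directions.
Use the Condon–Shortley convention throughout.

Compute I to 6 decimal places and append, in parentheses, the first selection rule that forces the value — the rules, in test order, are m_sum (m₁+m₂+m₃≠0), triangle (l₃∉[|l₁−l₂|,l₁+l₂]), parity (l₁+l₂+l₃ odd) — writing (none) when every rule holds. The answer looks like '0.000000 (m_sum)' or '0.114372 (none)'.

Checks pass: Σm=0; 12 even; l₃=6∈[2,6].
(2·4+1)(2·2+1)(2·6+1) = 585
Δ: 0! 8! 4! / 13! → 1/6435
sum: t=0:+1/2304 = 1/2304
3j²(4 2 6; 0 0 0) = Δ·Π!·Σ² = 5/143  (sign +1)
sum: t=0:+1/3456 = 1/3456
3j²(4 2 6; 0 -1 1) = Δ·Π!·Σ² = 35/1287  (sign -1)
combine: 4πI² = 585·5/143·35/1287 = 875/1573
take √, sign -1: I = -0.21039467
No selection rule forces the value: the integral is nonzero (none).

-0.210395 (none)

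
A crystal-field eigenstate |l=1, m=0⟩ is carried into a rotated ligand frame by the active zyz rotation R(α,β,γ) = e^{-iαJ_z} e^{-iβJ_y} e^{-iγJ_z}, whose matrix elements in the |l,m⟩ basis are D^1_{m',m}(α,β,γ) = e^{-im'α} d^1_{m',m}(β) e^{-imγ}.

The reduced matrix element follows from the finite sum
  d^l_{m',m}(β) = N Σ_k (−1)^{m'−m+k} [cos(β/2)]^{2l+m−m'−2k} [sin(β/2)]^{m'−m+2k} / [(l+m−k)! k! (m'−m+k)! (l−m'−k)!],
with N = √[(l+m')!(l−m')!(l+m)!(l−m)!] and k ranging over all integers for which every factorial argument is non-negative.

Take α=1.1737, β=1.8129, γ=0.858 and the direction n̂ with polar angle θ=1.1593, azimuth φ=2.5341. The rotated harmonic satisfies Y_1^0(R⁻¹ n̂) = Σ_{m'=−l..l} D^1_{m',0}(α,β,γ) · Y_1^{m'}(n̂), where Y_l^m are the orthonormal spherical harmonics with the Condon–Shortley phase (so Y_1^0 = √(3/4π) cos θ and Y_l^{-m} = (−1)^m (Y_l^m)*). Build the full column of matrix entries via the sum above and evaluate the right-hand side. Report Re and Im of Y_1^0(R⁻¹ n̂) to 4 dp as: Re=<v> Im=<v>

Need the full column D^1_{m',0} for m'=−1..1 at α=1.1737, β=1.8129, γ=0.8580.
cos(β/2)=0.616545, sin(β/2)=0.787320
d^1_{-1,0}: single k=1 term ⇒ +0.686485;  D = +0.265493+0.633068i
d^1_{0,0}: k∈[0..1] ⇒ +0.380127 -0.619873 = -0.239745;  D = -0.239745+0.000000i
d^1_{1,0}: single k=0 term ⇒ -0.686485;  D = -0.265493+0.633068i
Y_1^{m'}(θ=1.1593,φ=2.5341) and Σ D·Y over m':
  (+0.2655+0.6331i)·(-0.2600-0.1807i)  (-0.2397+0.0000i)·(+0.1954+0.0000i)  (-0.2655+0.6331i)·(+0.2600-0.1807i)
Y_1^0(R⁻¹ n̂) = +0.043944+0.000000i

Re=0.0439 Im=0.0000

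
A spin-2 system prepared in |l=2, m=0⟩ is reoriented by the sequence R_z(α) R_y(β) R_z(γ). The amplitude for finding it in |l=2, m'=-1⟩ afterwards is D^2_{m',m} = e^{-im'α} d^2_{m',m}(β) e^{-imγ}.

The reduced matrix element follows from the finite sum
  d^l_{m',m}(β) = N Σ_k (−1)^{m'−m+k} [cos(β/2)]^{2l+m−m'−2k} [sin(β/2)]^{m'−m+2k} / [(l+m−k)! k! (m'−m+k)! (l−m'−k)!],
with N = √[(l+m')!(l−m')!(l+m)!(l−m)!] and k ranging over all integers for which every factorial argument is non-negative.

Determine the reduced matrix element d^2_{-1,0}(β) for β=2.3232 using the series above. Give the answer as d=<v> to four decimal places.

d=-0.6110

d^2_{-1,0}(β=2.3232) via the finite sum:
With c≡cos(β/2)=0.397872 and s≡sin(β/2)=0.917441, N=[1·6·2·2]^{1/2}=4.898979
k: max(0,(0)−(-1))=1 … min(2+(0),2−(-1))=2
  k=1: (−1)^0·4.8990/(2)·0.3979^3·0.9174^1 = +0.141542
  k=2: (−1)^1·4.8990/(2)·0.3979^1·0.9174^3 = -0.752581
d^2_{-1,0}(2.3232) = +0.141542 -0.752581 = -0.611040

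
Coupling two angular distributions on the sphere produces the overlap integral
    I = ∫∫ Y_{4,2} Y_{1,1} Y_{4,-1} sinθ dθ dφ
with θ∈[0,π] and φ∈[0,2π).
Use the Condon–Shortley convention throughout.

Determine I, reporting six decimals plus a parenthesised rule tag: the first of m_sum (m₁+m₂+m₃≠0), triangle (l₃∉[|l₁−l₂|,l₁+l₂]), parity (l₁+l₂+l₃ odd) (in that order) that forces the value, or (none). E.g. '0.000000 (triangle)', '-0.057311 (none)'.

2 + 1 − 1 = 2 ≠ 0: azimuthal integral kills it; I = 0

0.000000 (m_sum)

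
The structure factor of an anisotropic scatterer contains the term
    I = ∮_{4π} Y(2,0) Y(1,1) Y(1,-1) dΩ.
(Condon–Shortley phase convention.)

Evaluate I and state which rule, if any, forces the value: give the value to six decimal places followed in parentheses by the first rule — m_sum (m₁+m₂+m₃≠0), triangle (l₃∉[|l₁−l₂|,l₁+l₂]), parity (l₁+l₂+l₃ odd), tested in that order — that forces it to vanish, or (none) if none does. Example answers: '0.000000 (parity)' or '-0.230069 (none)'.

0.126157 (none)

m-sum 0 ✓  L=4 even ✓  1≤1≤3 ✓
Π(2lᵢ+1) = 5×3×3 = 45
triangle coeff Δ(2,1,1) = 1/30
Σ_t [1,1]: t=1:−1/1 = -1/1
(3j)²=2/15 [(2 1 1; 0 0 0)], sign=+1
Σ_t [2,2]: t=2:+1/4 = 1/4
(3j)²=1/30 [(2 1 1; 0 1 -1)], sign=+1
⇒ 4πI² = 1/5
I = (+1)√(1/5/(4π)) = 0.12615663
No selection rule forces the value: the integral is nonzero (none).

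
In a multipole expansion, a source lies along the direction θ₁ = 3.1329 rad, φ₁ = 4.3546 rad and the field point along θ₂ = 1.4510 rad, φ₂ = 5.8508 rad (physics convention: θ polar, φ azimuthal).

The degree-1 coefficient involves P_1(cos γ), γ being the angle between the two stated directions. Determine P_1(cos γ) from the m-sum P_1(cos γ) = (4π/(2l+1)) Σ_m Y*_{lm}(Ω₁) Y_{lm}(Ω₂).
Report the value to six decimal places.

Term-by-term m-sum for l=1 (normalisation 4π/3 = 4.188790):
  term(m=-1) = 0.00008 - 0.00103j   from Y*(Ω₁)=-0.00105 - 0.00281j, Y(Ω₂)=0.31145 + 0.14374j
  term(m=+0) = -0.02853 + 0.00000j   from Y*(Ω₁)=-0.48858 + 0.00000j, Y(Ω₂)=0.05839 + 0.00000j
  term(m=+1) = 0.00008 + 0.00103j   from Y*(Ω₁)=0.00105 - 0.00281j, Y(Ω₂)=-0.31145 + 0.14374j
Total Σ_m = -0.02838 + 0.00000j. Multiply by 4.188790: -0.11886 + 0.00000j. P_1(cos γ) = -0.118862

-0.118862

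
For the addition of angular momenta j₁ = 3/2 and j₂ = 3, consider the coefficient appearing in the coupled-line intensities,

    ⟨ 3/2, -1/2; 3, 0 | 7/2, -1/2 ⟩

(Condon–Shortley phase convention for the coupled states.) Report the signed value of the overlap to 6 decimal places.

√[8·1!2!5!/9! · 1!2!3!3!3!4!] = √(384/7)
  +(−1)^0/∏(0,1,2,3,0,2)! = 1/24  (running 1/24)
  +(−1)^1/∏(1,0,1,2,1,3)! = -1/12  (running -1/24)
⟨..|..⟩ = √(384/7)·(-1/24) = -0.308607

−√(2/21) = -0.308607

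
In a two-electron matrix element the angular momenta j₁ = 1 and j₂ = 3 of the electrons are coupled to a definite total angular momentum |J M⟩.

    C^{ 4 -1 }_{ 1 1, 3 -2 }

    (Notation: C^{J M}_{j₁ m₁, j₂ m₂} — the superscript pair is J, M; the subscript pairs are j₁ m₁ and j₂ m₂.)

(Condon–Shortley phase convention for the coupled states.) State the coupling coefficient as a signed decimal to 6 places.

√[9·0!2!6!/9! · 2!0!1!5!3!5!] = √(43200/7)
  +(−1)^0/∏(0,0,0,1,2,5)! = 1/240  (running 1/240)
⟨..|..⟩ = √(43200/7)·(1/240) = +0.327327

+0.327327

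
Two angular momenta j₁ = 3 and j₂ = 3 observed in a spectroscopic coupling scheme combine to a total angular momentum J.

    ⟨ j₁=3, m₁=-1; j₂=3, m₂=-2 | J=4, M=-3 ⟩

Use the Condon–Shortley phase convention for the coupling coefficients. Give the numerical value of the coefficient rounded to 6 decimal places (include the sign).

-0.301511  (= −√(1/11))

j₁+j₂−J=2  J+j₁−j₂=4  J−j₁+j₂=4  j₁+j₂+J+1=11
(j₁±m₁, j₂±m₂, J±M) = (2,4,1,5,1,7)
P² = 82944/11
sum k=0..1:
  [0] +1/288 = 1/288
  [1] −1/144 = -1/144
S = -1/288
C² = P²·S² = 1/11 ; C = -0.301511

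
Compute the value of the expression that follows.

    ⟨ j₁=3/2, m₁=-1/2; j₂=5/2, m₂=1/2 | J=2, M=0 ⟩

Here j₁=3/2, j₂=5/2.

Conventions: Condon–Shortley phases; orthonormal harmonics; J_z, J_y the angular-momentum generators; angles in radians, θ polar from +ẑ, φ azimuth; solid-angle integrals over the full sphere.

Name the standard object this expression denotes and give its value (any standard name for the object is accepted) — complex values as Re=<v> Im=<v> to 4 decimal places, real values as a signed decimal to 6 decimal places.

This is a Clebsch–Gordan (vector-coupling) coefficient.
j₁+j₂−J=2  J+j₁−j₂=1  J−j₁+j₂=3  j₁+j₂+J+1=7
(j₁±m₁, j₂±m₂, J±M) = (1,2,3,2,2,2)
P² = 8/7
sum k=1..2:
  [1] −1/2 = -1/2
  [2] +1/4 = 1/4
S = -1/4
C² = P²·S² = 1/14 ; C = -0.267261

Clebsch–Gordan coefficient, −√(1/14) ≈ -0.267261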